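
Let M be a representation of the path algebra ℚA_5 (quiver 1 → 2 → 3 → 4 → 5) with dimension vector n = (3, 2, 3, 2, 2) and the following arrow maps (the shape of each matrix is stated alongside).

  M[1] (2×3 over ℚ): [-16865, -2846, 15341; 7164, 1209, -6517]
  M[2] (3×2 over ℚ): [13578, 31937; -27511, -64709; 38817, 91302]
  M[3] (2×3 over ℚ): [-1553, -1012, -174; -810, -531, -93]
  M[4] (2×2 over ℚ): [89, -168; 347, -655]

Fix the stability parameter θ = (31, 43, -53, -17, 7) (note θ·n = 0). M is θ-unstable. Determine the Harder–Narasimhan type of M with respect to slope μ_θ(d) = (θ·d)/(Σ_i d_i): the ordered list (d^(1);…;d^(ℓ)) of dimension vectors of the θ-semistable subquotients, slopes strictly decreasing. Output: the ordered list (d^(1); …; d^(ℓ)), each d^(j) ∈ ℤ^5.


Via rank(M_{q-1}∘⋯∘M_p): M ≅ I[1,1], I[1,3], I[1,5], I[3,5].
μ_θ-semistable layers: μ^(1)=31; μ^(2)=7; μ^(3)=1; μ^(4)=-17; μ^(5)=-53

((1, 0, 0, 0, 0); (1, 1, 1, 0, 2); (1, 1, 1, 1, 0); (0, 0, 0, 1, 0); (0, 0, 1, 0, 0))


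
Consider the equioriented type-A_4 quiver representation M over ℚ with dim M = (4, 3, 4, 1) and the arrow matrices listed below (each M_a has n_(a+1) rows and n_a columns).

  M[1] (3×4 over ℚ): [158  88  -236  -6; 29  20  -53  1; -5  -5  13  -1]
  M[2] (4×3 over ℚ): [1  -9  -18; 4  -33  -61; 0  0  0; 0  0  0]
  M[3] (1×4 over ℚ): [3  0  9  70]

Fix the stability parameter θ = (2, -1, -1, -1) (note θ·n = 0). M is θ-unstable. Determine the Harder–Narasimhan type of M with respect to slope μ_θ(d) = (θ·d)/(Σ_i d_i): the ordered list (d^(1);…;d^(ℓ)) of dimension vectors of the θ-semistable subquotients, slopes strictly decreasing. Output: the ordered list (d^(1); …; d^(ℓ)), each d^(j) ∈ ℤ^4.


Via rank(M_{q-1}∘⋯∘M_p): M ≅ I[1,1], I[1,2], I[1,3], I[1,4], I[3,3]^2.
μ_θ-semistable layers: μ^(1)=2; μ^(2)=1/2; μ^(3)=0; μ^(4)=-1/4; μ^(5)=-1

((1, 0, 0, 0); (1, 1, 0, 0); (1, 1, 1, 0); (1, 1, 1, 1); (0, 0, 2, 0))


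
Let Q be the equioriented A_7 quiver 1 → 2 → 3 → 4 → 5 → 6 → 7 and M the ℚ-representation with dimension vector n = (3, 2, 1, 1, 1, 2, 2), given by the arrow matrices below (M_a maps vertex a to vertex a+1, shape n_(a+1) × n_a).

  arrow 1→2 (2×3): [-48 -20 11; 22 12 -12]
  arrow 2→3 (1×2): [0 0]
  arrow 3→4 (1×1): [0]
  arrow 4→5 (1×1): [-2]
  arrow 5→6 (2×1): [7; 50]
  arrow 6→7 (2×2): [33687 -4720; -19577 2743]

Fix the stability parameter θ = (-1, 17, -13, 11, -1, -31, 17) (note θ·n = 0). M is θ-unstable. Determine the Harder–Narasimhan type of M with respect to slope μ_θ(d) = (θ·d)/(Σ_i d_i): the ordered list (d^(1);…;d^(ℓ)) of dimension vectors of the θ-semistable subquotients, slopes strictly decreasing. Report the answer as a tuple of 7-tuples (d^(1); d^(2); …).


Interval decomposition of M: I[1,1], I[1,2]^2, I[3,3], I[4,7], I[6,7].
HN type (ℓ=5): μ^(1)=17; μ^(2)=-1; μ^(3)=-7; μ^(4)=-13; μ^(5)=-31

((0, 2, 0, 0, 0, 0, 2); (3, 0, 0, 0, 0, 0, 0); (0, 0, 0, 1, 1, 1, 0); (0, 0, 1, 0, 0, 0, 0); (0, 0, 0, 0, 0, 1, 0))


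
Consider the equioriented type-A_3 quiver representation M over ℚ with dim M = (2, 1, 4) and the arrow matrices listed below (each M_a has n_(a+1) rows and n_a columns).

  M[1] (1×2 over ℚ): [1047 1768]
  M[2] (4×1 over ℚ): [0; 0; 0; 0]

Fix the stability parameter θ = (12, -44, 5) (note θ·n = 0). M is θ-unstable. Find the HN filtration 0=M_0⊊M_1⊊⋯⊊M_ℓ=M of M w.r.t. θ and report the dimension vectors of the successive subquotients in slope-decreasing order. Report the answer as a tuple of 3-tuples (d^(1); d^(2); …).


Interval decomposition of M: I[1,1], I[1,2], I[3,3]^4.
HN type (ℓ=3): μ^(1)=12; μ^(2)=5; μ^(3)=-16

((1, 0, 0); (0, 0, 4); (1, 1, 0))


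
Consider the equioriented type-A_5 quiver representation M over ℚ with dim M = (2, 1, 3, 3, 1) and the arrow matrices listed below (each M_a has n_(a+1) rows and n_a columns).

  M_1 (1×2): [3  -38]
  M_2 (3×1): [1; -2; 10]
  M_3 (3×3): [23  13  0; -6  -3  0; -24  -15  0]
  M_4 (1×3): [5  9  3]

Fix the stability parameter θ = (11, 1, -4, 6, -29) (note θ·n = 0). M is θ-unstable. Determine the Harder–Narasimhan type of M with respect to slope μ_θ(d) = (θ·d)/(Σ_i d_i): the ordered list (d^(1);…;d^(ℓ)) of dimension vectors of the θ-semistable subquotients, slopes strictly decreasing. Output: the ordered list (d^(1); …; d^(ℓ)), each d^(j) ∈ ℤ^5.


Barcode: M ≅ I[1,1], I[1,5], I[3,3], I[3,4], I[4,4]. HN layers by μ_θ (4 steps, strictly decreasing):
  μ^(1)=11; μ^(2)=6; μ^(3)=-3; μ^(4)=-4

((1, 0, 0, 0, 0); (0, 0, 0, 2, 0); (1, 1, 1, 1, 1); (0, 0, 2, 0, 0))


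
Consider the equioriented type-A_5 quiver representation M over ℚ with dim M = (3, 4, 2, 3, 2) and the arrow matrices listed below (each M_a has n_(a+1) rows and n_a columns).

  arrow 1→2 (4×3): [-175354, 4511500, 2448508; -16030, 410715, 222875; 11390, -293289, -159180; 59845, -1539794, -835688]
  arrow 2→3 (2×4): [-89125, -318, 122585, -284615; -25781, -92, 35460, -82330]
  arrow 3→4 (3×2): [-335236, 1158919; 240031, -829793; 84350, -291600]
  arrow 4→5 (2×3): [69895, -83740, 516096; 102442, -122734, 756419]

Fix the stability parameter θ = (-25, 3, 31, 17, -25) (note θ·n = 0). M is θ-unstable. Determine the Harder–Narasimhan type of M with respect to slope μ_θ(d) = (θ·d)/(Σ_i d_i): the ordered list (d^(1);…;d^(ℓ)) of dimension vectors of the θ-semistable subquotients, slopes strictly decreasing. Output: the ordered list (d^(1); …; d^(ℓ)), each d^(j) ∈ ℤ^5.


Barcode: M ≅ I[1,2]^2, I[1,4], I[2,5], I[4,5]. HN layers by μ_θ (5 steps, strictly decreasing):
  μ^(1)=24; μ^(2)=23/3; μ^(3)=3; μ^(4)=-4; μ^(5)=-25

((0, 0, 1, 1, 0); (0, 0, 1, 1, 1); (0, 4, 0, 0, 0); (0, 0, 0, 1, 1); (3, 0, 0, 0, 0))


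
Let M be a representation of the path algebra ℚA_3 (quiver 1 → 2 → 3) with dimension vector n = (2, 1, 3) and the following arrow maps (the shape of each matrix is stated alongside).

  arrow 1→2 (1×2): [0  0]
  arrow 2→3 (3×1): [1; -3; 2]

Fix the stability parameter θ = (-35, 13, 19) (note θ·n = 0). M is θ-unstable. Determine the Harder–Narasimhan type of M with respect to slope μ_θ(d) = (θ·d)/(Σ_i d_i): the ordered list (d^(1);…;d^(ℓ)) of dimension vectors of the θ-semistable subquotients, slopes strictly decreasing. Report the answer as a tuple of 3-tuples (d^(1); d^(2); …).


Interval decomposition of M: I[1,1]^2, I[2,3], I[3,3]^2.
HN type (ℓ=3): μ^(1)=19; μ^(2)=13; μ^(3)=-35

((0, 0, 3); (0, 1, 0); (2, 0, 0))


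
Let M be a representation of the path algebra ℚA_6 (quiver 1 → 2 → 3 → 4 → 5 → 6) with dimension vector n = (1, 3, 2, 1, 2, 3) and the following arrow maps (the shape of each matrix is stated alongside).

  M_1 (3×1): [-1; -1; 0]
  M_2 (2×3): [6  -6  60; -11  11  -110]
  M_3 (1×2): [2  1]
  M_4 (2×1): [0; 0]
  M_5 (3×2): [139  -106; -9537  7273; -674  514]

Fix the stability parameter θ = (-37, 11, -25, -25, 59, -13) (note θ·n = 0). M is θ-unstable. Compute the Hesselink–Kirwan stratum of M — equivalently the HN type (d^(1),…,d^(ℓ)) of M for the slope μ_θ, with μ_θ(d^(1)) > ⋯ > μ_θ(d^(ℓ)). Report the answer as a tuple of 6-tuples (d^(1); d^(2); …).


Via rank(M_{q-1}∘⋯∘M_p): M ≅ I[1,2], I[2,2], I[2,4], I[3,3], I[5,6]^2, I[6,6].
μ_θ-semistable layers: μ^(1)=23; μ^(2)=11; μ^(3)=-13; μ^(4)=-25; μ^(5)=-37

((0, 0, 0, 0, 2, 2); (0, 2, 0, 0, 0, 0); (0, 1, 1, 1, 0, 1); (0, 0, 1, 0, 0, 0); (1, 0, 0, 0, 0, 0))


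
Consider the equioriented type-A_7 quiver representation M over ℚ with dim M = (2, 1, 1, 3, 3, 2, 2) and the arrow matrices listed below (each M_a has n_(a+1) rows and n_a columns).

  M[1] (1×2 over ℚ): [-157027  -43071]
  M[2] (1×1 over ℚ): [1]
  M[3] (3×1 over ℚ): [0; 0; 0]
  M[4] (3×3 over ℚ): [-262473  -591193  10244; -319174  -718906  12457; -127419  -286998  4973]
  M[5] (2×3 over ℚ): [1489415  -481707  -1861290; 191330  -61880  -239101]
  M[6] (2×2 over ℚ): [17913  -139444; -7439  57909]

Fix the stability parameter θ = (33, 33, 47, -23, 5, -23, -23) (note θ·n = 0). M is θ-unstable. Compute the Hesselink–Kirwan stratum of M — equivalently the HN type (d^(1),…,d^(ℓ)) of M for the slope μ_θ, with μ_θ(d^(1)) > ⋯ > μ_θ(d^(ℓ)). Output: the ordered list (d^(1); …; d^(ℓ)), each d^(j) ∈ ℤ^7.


Barcode: M ≅ I[1,1], I[1,3], I[4,5], I[4,7]^2. HN layers by μ_θ (5 steps, strictly decreasing):
  μ^(1)=47; μ^(2)=33; μ^(3)=5; μ^(4)=-41/3; μ^(5)=-23

((0, 0, 1, 0, 0, 0, 0); (2, 1, 0, 0, 0, 0, 0); (0, 0, 0, 0, 1, 0, 0); (0, 0, 0, 0, 2, 2, 2); (0, 0, 0, 3, 0, 0, 0))


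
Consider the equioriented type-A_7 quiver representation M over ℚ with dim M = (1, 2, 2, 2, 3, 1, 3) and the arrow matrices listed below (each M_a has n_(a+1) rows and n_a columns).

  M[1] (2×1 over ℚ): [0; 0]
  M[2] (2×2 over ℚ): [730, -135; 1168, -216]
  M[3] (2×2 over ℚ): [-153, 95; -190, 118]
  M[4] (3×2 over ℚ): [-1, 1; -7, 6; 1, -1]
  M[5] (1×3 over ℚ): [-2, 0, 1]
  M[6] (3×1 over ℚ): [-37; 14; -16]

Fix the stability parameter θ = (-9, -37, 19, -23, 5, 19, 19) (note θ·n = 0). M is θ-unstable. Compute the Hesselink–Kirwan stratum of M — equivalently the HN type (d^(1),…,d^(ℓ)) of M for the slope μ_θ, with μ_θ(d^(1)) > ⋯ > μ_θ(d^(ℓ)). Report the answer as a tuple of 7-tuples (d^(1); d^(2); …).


Interval decomposition of M: I[1,1], I[2,2], I[2,7], I[3,5], I[5,5], I[7,7]^2.
HN type (ℓ=5): μ^(1)=19; μ^(2)=5; μ^(3)=-2; μ^(4)=-9; μ^(5)=-37

((0, 0, 0, 0, 0, 1, 3); (0, 0, 0, 0, 3, 0, 0); (0, 0, 2, 2, 0, 0, 0); (1, 0, 0, 0, 0, 0, 0); (0, 2, 0, 0, 0, 0, 0))


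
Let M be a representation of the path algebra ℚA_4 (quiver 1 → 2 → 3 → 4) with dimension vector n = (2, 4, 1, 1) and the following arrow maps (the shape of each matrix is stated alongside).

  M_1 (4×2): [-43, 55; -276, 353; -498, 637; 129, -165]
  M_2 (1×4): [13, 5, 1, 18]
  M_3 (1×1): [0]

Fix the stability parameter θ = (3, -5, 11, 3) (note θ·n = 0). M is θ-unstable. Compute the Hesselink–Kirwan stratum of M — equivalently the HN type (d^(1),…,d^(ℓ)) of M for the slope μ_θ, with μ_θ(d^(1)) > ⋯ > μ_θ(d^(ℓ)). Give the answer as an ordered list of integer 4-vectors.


Via rank(M_{q-1}∘⋯∘M_p): M ≅ I[1,2], I[1,3], I[2,2]^2, I[4,4].
μ_θ-semistable layers: μ^(1)=11; μ^(2)=3; μ^(3)=-1; μ^(4)=-5

((0, 0, 1, 0); (0, 0, 0, 1); (2, 2, 0, 0); (0, 2, 0, 0))


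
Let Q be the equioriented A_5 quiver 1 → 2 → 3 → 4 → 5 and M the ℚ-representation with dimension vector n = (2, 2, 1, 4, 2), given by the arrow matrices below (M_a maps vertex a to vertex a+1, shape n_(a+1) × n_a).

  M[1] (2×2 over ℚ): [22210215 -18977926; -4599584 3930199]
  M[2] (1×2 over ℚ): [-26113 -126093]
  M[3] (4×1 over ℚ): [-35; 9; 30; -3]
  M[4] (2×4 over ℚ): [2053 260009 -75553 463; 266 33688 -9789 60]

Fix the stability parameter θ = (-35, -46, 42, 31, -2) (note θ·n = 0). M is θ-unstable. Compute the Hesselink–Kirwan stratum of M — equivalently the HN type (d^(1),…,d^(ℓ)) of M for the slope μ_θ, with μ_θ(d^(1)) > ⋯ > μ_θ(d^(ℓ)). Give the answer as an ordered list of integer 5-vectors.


Interval decomposition of M: I[1,2], I[1,5], I[4,4]^2, I[4,5].
HN type (ℓ=4): μ^(1)=31; μ^(2)=71/3; μ^(3)=29/2; μ^(4)=-81/2

((0, 0, 0, 2, 0); (0, 0, 1, 1, 1); (0, 0, 0, 1, 1); (2, 2, 0, 0, 0))


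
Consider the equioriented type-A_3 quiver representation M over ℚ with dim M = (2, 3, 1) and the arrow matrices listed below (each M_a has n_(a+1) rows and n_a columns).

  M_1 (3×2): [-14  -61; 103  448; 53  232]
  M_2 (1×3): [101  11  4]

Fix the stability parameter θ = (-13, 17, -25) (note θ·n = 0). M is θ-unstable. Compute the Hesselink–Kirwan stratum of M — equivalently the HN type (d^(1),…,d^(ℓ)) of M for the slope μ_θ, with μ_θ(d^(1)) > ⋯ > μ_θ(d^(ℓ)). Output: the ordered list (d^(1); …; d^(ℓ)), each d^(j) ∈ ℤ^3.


Interval decomposition of M: I[1,2], I[1,3], I[2,2].
HN type (ℓ=3): μ^(1)=17; μ^(2)=-4; μ^(3)=-13

((0, 2, 0); (0, 1, 1); (2, 0, 0))


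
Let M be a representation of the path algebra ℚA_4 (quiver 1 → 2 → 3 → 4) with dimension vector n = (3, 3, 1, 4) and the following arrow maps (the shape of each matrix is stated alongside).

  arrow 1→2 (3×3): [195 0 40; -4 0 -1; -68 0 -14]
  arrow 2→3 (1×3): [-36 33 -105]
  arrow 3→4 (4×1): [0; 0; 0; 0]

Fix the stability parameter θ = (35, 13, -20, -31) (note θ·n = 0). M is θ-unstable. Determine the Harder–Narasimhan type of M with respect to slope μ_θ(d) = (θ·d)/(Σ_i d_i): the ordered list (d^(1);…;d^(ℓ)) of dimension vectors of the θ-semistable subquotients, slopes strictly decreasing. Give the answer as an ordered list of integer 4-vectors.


Interval decomposition of M: I[1,1], I[1,2], I[1,3], I[2,2], I[4,4]^4.
HN type (ℓ=5): μ^(1)=35; μ^(2)=24; μ^(3)=13; μ^(4)=28/3; μ^(5)=-31

((1, 0, 0, 0); (1, 1, 0, 0); (0, 1, 0, 0); (1, 1, 1, 0); (0, 0, 0, 4))


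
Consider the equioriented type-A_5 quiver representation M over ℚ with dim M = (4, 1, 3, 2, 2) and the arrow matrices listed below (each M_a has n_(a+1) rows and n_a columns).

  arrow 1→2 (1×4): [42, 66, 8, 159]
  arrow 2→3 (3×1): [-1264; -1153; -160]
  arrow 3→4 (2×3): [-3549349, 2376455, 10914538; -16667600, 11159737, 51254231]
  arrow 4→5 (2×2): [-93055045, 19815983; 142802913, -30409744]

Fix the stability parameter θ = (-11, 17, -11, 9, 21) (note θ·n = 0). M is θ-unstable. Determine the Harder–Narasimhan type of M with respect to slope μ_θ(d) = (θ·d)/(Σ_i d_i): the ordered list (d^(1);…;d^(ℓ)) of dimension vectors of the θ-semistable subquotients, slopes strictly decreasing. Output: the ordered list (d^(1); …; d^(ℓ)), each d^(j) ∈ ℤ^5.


Barcode: M ≅ I[1,1]^3, I[1,5], I[3,3], I[3,5]. HN layers by μ_θ (4 steps, strictly decreasing):
  μ^(1)=21; μ^(2)=9; μ^(3)=3; μ^(4)=-11

((0, 0, 0, 0, 2); (0, 0, 0, 2, 0); (0, 1, 1, 0, 0); (4, 0, 2, 0, 0))


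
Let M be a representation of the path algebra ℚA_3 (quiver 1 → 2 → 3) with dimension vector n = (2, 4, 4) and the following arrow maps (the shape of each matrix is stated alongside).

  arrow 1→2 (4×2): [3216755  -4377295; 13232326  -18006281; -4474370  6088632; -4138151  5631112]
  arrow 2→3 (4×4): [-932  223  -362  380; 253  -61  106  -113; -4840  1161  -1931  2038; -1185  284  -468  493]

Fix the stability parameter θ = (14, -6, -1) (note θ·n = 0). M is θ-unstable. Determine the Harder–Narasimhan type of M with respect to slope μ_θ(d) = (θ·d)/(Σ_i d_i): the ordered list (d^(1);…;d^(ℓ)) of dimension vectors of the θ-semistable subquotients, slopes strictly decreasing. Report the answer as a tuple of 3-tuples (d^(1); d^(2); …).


Via rank(M_{q-1}∘⋯∘M_p): M ≅ I[1,2], I[1,3], I[2,3]^2, I[3,3].
μ_θ-semistable layers: μ^(1)=4; μ^(2)=7/3; μ^(3)=-1; μ^(4)=-6

((1, 1, 0); (1, 1, 1); (0, 0, 3); (0, 2, 0))


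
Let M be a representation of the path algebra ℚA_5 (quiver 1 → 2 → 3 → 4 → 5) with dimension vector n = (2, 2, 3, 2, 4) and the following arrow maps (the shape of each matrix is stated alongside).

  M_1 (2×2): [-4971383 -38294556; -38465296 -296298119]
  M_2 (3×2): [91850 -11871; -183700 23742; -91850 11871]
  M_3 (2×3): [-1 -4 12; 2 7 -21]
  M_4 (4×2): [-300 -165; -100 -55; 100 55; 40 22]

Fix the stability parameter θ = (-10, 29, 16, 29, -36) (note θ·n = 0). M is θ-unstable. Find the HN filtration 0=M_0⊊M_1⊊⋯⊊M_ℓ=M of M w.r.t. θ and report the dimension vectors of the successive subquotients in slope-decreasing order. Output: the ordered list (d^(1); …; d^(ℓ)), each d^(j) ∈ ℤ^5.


Barcode: M ≅ I[1,2], I[1,5], I[3,3], I[3,4], I[5,5]^3. HN layers by μ_θ (5 steps, strictly decreasing):
  μ^(1)=29; μ^(2)=16; μ^(3)=19/2; μ^(4)=-10; μ^(5)=-36

((0, 1, 0, 1, 0); (0, 0, 2, 0, 0); (0, 1, 1, 1, 1); (2, 0, 0, 0, 0); (0, 0, 0, 0, 3))


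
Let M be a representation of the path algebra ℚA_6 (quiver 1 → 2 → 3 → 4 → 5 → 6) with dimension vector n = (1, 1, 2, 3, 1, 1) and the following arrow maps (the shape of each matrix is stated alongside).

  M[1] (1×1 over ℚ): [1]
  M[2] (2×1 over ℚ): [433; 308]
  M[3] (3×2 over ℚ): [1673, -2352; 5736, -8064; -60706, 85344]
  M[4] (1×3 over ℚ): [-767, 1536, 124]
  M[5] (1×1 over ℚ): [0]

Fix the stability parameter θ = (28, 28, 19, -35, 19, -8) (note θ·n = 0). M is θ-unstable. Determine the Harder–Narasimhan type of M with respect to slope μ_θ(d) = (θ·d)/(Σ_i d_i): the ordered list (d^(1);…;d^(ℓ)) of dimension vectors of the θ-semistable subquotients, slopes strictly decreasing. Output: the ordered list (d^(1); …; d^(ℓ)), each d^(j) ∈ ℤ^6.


Interval decomposition of M: I[1,5], I[3,3], I[4,4]^2, I[6,6].
HN type (ℓ=4): μ^(1)=19; μ^(2)=10; μ^(3)=-8; μ^(4)=-35

((0, 0, 1, 0, 1, 0); (1, 1, 1, 1, 0, 0); (0, 0, 0, 0, 0, 1); (0, 0, 0, 2, 0, 0))


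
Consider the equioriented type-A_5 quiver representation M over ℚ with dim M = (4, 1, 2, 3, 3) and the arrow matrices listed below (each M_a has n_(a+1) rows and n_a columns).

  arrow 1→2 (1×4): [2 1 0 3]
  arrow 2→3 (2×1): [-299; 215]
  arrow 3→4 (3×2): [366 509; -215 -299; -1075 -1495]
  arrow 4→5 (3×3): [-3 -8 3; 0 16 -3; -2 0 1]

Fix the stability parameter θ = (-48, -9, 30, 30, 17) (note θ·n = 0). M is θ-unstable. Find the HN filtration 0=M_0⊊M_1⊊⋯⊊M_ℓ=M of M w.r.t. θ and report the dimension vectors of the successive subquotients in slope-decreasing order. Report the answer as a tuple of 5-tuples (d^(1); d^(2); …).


Via rank(M_{q-1}∘⋯∘M_p): M ≅ I[1,1]^3, I[1,5], I[3,5], I[4,4], I[5,5].
μ_θ-semistable layers: μ^(1)=30; μ^(2)=77/3; μ^(3)=17; μ^(4)=-9; μ^(5)=-48

((0, 0, 0, 1, 0); (0, 0, 2, 2, 2); (0, 0, 0, 0, 1); (0, 1, 0, 0, 0); (4, 0, 0, 0, 0))


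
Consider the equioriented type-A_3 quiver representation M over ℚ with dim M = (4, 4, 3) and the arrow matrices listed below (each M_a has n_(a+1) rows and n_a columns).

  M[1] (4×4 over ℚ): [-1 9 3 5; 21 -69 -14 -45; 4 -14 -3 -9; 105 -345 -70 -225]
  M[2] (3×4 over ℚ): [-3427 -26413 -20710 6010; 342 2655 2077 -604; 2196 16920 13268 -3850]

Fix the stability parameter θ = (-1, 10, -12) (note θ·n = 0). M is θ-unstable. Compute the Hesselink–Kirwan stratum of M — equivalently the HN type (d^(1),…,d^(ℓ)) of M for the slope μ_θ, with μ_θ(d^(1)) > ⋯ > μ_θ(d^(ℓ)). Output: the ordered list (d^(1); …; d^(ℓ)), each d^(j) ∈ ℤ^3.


Barcode: M ≅ I[1,1], I[1,3]^3, I[2,2]. HN layers by μ_θ (2 steps, strictly decreasing):
  μ^(1)=10; μ^(2)=-1

((0, 1, 0); (4, 3, 3))


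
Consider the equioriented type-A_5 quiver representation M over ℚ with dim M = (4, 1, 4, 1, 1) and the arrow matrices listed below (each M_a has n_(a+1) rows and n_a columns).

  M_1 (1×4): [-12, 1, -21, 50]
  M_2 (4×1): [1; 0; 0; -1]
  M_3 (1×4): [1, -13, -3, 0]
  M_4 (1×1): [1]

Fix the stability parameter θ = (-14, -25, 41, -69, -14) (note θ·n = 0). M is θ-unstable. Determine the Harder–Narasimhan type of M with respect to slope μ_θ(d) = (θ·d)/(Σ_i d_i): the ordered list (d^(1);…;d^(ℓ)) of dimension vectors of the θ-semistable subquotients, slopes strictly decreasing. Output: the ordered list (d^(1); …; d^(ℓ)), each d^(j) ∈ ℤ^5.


Barcode: M ≅ I[1,1]^3, I[1,5], I[3,3]^3. HN layers by μ_θ (3 steps, strictly decreasing):
  μ^(1)=41; μ^(2)=-14; μ^(3)=-39/2

((0, 0, 3, 0, 0); (3, 0, 1, 1, 1); (1, 1, 0, 0, 0))


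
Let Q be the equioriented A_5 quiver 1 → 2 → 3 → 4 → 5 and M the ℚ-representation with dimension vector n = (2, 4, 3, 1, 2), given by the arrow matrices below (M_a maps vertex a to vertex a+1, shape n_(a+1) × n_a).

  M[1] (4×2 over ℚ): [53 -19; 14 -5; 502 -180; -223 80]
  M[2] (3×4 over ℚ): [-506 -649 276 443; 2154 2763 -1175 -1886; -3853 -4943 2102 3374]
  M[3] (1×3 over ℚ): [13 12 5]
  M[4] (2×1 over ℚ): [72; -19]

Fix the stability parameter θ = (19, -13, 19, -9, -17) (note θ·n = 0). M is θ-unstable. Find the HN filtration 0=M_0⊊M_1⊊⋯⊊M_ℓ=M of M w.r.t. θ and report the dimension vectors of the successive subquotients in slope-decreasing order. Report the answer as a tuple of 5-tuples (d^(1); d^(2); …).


Interval decomposition of M: I[1,3], I[1,5], I[2,2], I[2,3], I[5,5].
HN type (ℓ=5): μ^(1)=19; μ^(2)=3; μ^(3)=-1/5; μ^(4)=-13; μ^(5)=-17

((0, 0, 2, 0, 0); (1, 1, 0, 0, 0); (1, 1, 1, 1, 1); (0, 2, 0, 0, 0); (0, 0, 0, 0, 1))


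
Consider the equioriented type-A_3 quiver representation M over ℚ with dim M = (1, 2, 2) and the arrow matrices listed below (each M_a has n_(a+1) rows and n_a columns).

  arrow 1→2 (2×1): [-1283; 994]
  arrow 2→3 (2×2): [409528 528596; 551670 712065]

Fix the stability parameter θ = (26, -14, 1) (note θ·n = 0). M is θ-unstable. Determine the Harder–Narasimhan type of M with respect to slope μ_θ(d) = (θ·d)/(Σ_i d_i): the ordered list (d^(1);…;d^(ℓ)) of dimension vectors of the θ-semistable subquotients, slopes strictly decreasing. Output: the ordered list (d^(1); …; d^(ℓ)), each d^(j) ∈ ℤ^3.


Interval decomposition of M: I[1,2], I[2,3], I[3,3].
HN type (ℓ=3): μ^(1)=6; μ^(2)=1; μ^(3)=-14

((1, 1, 0); (0, 0, 2); (0, 1, 0))


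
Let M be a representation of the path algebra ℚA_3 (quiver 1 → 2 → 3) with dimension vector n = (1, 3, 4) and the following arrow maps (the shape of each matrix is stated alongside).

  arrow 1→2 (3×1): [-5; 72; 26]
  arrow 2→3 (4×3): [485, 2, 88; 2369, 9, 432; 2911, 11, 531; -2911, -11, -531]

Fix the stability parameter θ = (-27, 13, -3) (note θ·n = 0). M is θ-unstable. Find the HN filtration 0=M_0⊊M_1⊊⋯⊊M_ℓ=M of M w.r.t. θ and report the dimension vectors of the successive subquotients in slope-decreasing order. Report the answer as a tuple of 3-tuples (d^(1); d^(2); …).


Via rank(M_{q-1}∘⋯∘M_p): M ≅ I[1,3], I[2,3]^2, I[3,3].
μ_θ-semistable layers: μ^(1)=5; μ^(2)=-3; μ^(3)=-27

((0, 3, 3); (0, 0, 1); (1, 0, 0))


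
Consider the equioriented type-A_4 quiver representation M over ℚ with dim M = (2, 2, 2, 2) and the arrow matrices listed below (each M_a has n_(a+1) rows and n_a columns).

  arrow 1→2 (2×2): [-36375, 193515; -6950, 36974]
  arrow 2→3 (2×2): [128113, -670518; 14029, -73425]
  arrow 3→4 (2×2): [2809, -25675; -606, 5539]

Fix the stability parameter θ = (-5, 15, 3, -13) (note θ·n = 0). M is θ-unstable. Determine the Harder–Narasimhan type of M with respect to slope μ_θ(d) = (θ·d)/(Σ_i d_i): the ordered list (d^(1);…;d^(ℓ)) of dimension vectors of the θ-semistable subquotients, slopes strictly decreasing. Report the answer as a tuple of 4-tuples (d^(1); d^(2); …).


Barcode: M ≅ I[1,1], I[1,4], I[2,4]. HN layers by μ_θ (2 steps, strictly decreasing):
  μ^(1)=5/3; μ^(2)=-5

((0, 2, 2, 2); (2, 0, 0, 0))


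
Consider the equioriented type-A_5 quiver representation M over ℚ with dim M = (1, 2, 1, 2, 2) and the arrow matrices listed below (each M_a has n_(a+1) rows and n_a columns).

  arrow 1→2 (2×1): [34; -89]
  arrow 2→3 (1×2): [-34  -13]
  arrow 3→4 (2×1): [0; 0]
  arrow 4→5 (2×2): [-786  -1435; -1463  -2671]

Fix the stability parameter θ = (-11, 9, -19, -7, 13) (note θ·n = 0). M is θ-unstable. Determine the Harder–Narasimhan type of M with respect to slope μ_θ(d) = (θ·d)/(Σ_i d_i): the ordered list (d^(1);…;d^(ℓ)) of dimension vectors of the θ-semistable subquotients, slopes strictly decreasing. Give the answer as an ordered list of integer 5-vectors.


Barcode: M ≅ I[1,3], I[2,2], I[4,5]^2. HN layers by μ_θ (5 steps, strictly decreasing):
  μ^(1)=13; μ^(2)=9; μ^(3)=-5; μ^(4)=-7; μ^(5)=-11

((0, 0, 0, 0, 2); (0, 1, 0, 0, 0); (0, 1, 1, 0, 0); (0, 0, 0, 2, 0); (1, 0, 0, 0, 0))


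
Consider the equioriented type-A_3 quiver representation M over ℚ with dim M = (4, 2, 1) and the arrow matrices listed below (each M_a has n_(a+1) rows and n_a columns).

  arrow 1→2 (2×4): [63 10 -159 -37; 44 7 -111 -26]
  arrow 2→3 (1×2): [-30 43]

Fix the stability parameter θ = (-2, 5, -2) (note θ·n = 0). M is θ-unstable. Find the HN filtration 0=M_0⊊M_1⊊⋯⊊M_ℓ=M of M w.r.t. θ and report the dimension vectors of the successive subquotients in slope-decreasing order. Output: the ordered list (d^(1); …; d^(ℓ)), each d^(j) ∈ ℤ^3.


Via rank(M_{q-1}∘⋯∘M_p): M ≅ I[1,1]^2, I[1,2], I[1,3].
μ_θ-semistable layers: μ^(1)=5; μ^(2)=3/2; μ^(3)=-2

((0, 1, 0); (0, 1, 1); (4, 0, 0))


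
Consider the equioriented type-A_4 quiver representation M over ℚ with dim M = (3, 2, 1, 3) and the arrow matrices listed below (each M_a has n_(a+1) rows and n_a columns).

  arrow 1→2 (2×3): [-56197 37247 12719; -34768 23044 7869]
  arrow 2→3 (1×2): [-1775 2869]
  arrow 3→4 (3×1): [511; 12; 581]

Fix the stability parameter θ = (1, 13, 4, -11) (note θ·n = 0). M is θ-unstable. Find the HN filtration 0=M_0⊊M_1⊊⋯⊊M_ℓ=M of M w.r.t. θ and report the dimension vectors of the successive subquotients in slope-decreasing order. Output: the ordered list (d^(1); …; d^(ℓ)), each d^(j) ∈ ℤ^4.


Interval decomposition of M: I[1,1], I[1,2], I[1,4], I[4,4]^2.
HN type (ℓ=4): μ^(1)=13; μ^(2)=2; μ^(3)=1; μ^(4)=-11

((0, 1, 0, 0); (0, 1, 1, 1); (3, 0, 0, 0); (0, 0, 0, 2))


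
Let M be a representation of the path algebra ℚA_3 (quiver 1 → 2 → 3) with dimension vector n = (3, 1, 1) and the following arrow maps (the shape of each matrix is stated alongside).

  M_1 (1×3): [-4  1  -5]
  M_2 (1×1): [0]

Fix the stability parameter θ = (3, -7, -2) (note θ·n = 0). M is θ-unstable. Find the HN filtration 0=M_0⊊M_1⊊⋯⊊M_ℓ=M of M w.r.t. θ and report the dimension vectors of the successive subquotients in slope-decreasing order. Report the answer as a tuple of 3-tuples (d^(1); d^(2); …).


Barcode: M ≅ I[1,1]^2, I[1,2], I[3,3]. HN layers by μ_θ (2 steps, strictly decreasing):
  μ^(1)=3; μ^(2)=-2

((2, 0, 0); (1, 1, 1))


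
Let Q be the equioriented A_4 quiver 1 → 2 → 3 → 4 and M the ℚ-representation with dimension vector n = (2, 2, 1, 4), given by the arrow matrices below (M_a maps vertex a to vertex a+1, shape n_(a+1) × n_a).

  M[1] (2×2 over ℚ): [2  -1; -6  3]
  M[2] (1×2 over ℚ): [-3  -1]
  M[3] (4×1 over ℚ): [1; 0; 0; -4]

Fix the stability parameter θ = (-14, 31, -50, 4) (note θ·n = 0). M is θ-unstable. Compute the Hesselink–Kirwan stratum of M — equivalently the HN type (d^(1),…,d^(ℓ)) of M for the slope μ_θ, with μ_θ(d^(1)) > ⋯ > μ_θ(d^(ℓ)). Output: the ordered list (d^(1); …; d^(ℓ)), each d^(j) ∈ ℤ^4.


Barcode: M ≅ I[1,1], I[1,2], I[2,4], I[4,4]^3. HN layers by μ_θ (4 steps, strictly decreasing):
  μ^(1)=31; μ^(2)=4; μ^(3)=-19/2; μ^(4)=-14

((0, 1, 0, 0); (0, 0, 0, 4); (0, 1, 1, 0); (2, 0, 0, 0))


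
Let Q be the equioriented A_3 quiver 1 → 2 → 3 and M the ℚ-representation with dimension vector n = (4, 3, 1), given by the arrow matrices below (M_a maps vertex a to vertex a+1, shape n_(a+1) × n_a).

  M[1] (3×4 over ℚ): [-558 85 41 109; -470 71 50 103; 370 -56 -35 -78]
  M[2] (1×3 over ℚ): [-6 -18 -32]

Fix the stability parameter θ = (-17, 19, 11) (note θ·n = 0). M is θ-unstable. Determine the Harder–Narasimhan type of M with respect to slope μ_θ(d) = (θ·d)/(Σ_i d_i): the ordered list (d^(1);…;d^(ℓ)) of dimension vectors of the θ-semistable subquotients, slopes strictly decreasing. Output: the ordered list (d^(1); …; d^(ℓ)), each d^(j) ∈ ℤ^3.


Via rank(M_{q-1}∘⋯∘M_p): M ≅ I[1,1], I[1,2]^2, I[1,3].
μ_θ-semistable layers: μ^(1)=19; μ^(2)=15; μ^(3)=-17

((0, 2, 0); (0, 1, 1); (4, 0, 0))


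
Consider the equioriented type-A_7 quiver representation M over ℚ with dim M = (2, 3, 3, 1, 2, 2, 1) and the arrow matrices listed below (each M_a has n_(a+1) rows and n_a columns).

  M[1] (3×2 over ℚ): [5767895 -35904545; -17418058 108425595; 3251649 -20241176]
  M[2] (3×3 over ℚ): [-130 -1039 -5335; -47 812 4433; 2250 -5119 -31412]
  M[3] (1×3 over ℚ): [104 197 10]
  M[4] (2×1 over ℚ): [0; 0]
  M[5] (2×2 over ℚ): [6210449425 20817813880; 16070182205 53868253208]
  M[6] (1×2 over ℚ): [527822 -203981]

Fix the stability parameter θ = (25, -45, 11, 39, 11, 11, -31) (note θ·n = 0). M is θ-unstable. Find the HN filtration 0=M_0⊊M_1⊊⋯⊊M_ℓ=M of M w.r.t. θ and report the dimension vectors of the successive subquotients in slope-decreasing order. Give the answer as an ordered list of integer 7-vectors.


Barcode: M ≅ I[1,3], I[1,4], I[2,3], I[5,5], I[5,7], I[6,6]. HN layers by μ_θ (5 steps, strictly decreasing):
  μ^(1)=39; μ^(2)=11; μ^(3)=-3; μ^(4)=-10; μ^(5)=-45

((0, 0, 0, 1, 0, 0, 0); (0, 0, 3, 0, 1, 1, 0); (0, 0, 0, 0, 1, 1, 1); (2, 2, 0, 0, 0, 0, 0); (0, 1, 0, 0, 0, 0, 0))


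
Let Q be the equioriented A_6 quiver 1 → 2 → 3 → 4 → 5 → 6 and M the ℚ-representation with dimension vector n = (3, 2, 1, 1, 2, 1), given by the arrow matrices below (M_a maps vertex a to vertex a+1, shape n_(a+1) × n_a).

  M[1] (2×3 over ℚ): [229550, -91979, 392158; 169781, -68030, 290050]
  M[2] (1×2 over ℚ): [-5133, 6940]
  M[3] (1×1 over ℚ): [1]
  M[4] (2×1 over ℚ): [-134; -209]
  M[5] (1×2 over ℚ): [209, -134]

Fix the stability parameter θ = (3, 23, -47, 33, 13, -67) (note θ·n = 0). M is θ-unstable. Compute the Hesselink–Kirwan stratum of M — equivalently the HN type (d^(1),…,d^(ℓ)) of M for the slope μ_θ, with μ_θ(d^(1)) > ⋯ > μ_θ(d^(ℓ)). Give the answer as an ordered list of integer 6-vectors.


Via rank(M_{q-1}∘⋯∘M_p): M ≅ I[1,1], I[1,2], I[1,5], I[5,6].
μ_θ-semistable layers: μ^(1)=23; μ^(2)=3; μ^(3)=-7; μ^(4)=-27

((0, 1, 0, 1, 1, 0); (2, 0, 0, 0, 0, 0); (1, 1, 1, 0, 0, 0); (0, 0, 0, 0, 1, 1))


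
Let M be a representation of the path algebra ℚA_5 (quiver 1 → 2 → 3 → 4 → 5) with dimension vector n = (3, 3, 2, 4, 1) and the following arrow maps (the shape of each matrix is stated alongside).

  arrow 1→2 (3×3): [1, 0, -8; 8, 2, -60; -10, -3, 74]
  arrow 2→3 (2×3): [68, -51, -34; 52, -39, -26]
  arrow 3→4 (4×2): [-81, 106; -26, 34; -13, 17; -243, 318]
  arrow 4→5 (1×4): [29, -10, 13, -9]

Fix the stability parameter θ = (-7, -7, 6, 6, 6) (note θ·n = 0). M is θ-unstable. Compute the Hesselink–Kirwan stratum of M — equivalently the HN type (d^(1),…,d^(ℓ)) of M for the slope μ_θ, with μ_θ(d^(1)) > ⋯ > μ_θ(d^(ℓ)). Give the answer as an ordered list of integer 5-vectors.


Via rank(M_{q-1}∘⋯∘M_p): M ≅ I[1,1], I[1,2]^2, I[2,5], I[3,4], I[4,4]^2.
μ_θ-semistable layers: μ^(1)=6; μ^(2)=-7

((0, 0, 2, 4, 1); (3, 3, 0, 0, 0))


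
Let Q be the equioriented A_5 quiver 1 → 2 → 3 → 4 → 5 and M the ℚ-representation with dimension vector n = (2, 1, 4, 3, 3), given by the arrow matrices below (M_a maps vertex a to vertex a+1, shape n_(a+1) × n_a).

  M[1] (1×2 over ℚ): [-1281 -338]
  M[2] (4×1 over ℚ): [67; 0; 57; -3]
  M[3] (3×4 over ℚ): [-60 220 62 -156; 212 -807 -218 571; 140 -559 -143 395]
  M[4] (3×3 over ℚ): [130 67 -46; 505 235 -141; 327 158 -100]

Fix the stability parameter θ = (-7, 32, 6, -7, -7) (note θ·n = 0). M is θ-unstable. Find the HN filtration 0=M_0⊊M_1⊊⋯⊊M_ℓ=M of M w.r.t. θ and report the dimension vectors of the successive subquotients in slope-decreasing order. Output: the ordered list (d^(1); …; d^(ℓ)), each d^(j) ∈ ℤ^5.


Barcode: M ≅ I[1,1], I[1,5], I[3,3], I[3,5]^2. HN layers by μ_θ (3 steps, strictly decreasing):
  μ^(1)=6; μ^(2)=-8/3; μ^(3)=-7

((0, 1, 2, 1, 1); (0, 0, 2, 2, 2); (2, 0, 0, 0, 0))


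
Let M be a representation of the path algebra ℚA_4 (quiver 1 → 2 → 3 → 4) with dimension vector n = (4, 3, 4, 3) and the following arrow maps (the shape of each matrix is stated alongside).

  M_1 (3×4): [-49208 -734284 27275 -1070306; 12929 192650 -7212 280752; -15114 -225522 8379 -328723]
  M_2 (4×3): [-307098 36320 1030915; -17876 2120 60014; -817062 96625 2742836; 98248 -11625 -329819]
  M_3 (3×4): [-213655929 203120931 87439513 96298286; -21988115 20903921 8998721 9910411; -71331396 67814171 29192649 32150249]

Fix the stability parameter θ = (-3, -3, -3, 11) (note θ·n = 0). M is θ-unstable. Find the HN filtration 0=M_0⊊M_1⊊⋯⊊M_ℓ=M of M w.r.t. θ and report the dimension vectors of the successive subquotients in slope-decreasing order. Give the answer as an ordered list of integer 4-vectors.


Barcode: M ≅ I[1,1], I[1,2], I[1,4]^2, I[3,3], I[3,4]. HN layers by μ_θ (2 steps, strictly decreasing):
  μ^(1)=11; μ^(2)=-3

((0, 0, 0, 3); (4, 3, 4, 0))


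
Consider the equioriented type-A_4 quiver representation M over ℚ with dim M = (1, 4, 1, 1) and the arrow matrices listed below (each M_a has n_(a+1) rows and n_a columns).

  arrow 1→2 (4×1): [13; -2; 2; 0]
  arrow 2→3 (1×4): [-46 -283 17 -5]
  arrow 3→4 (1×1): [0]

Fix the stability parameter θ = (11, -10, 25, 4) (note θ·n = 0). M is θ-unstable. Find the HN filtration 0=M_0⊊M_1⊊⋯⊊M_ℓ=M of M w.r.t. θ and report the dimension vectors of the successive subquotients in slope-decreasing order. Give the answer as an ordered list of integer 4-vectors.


Via rank(M_{q-1}∘⋯∘M_p): M ≅ I[1,3], I[2,2]^3, I[4,4].
μ_θ-semistable layers: μ^(1)=25; μ^(2)=4; μ^(3)=1/2; μ^(4)=-10

((0, 0, 1, 0); (0, 0, 0, 1); (1, 1, 0, 0); (0, 3, 0, 0))


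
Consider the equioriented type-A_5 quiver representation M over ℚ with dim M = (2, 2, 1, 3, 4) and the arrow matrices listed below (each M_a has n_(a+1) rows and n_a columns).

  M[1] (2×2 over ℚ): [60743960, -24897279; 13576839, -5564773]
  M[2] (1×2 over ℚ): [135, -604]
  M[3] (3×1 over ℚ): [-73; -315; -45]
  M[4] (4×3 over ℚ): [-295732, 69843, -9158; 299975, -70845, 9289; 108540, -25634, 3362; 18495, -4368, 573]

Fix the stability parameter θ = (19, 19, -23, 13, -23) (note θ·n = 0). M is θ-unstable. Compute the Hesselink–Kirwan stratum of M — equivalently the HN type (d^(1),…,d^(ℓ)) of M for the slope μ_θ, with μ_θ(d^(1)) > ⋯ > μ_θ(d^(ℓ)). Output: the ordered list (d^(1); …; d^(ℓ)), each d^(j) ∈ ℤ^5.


Via rank(M_{q-1}∘⋯∘M_p): M ≅ I[1,2], I[1,5], I[4,5]^2, I[5,5].
μ_θ-semistable layers: μ^(1)=19; μ^(2)=1; μ^(3)=-5; μ^(4)=-23

((1, 1, 0, 0, 0); (1, 1, 1, 1, 1); (0, 0, 0, 2, 2); (0, 0, 0, 0, 1))


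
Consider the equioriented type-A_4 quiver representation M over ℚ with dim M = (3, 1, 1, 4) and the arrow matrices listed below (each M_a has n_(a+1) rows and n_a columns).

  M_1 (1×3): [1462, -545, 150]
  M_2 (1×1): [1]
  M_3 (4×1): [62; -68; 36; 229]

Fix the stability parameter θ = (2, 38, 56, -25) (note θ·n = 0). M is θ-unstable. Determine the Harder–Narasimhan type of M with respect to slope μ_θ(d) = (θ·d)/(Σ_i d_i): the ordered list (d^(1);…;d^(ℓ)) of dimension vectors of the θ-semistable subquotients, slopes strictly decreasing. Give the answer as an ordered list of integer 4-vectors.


Interval decomposition of M: I[1,1]^2, I[1,4], I[4,4]^3.
HN type (ℓ=3): μ^(1)=23; μ^(2)=2; μ^(3)=-25

((0, 1, 1, 1); (3, 0, 0, 0); (0, 0, 0, 3))


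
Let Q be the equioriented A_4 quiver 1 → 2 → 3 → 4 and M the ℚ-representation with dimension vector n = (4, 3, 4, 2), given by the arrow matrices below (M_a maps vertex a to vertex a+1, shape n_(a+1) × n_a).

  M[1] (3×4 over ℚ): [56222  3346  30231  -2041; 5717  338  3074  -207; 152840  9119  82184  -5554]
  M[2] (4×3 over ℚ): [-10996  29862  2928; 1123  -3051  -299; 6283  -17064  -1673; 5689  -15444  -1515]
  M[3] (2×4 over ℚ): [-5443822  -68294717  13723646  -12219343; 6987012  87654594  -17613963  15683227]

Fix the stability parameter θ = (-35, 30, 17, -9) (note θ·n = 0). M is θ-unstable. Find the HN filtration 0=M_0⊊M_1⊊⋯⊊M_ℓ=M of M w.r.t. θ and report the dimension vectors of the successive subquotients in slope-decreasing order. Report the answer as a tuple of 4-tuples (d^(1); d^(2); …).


Barcode: M ≅ I[1,1], I[1,2], I[1,4]^2, I[3,3]^2. HN layers by μ_θ (4 steps, strictly decreasing):
  μ^(1)=30; μ^(2)=17; μ^(3)=38/3; μ^(4)=-35

((0, 1, 0, 0); (0, 0, 2, 0); (0, 2, 2, 2); (4, 0, 0, 0))


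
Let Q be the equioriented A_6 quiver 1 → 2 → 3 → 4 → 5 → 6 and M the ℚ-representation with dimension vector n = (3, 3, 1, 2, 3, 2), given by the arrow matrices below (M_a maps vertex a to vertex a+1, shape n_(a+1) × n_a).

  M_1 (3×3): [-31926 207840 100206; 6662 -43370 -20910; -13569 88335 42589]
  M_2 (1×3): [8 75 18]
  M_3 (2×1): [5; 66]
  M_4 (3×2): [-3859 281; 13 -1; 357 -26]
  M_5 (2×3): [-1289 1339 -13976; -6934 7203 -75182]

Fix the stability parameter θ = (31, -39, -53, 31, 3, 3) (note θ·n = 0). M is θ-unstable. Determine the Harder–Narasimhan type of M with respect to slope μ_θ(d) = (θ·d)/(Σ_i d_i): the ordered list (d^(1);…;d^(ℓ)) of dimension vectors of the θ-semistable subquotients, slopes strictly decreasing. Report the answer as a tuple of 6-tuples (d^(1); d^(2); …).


Interval decomposition of M: I[1,1], I[1,2]^2, I[2,6], I[4,6], I[5,5].
HN type (ℓ=5): μ^(1)=31; μ^(2)=37/3; μ^(3)=3; μ^(4)=-4; μ^(5)=-46

((1, 0, 0, 0, 0, 0); (0, 0, 0, 2, 2, 2); (0, 0, 0, 0, 1, 0); (2, 2, 0, 0, 0, 0); (0, 1, 1, 0, 0, 0))


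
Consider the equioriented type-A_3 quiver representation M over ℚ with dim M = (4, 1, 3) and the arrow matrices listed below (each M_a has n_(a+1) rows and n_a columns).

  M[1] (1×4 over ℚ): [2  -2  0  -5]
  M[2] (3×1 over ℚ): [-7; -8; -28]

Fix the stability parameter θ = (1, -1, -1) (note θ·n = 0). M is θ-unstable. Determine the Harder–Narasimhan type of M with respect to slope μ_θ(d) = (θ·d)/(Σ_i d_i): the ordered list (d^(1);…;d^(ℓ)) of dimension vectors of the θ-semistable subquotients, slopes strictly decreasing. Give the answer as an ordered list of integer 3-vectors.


Interval decomposition of M: I[1,1]^3, I[1,3], I[3,3]^2.
HN type (ℓ=3): μ^(1)=1; μ^(2)=-1/3; μ^(3)=-1

((3, 0, 0); (1, 1, 1); (0, 0, 2))


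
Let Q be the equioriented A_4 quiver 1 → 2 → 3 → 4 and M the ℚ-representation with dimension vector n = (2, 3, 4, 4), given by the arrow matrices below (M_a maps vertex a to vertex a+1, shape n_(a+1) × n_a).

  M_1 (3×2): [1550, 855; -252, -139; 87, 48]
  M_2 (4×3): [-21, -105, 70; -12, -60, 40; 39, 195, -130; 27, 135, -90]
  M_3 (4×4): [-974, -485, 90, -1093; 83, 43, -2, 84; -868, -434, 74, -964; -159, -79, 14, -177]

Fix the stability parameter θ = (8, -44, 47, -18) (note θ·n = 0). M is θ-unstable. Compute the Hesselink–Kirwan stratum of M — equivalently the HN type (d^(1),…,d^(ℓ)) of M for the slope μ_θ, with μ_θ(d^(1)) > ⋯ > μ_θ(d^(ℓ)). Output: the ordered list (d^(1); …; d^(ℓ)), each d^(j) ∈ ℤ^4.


Interval decomposition of M: I[1,2]^2, I[2,4], I[3,4]^3.
HN type (ℓ=3): μ^(1)=29/2; μ^(2)=-18; μ^(3)=-44

((0, 0, 4, 4); (2, 2, 0, 0); (0, 1, 0, 0))


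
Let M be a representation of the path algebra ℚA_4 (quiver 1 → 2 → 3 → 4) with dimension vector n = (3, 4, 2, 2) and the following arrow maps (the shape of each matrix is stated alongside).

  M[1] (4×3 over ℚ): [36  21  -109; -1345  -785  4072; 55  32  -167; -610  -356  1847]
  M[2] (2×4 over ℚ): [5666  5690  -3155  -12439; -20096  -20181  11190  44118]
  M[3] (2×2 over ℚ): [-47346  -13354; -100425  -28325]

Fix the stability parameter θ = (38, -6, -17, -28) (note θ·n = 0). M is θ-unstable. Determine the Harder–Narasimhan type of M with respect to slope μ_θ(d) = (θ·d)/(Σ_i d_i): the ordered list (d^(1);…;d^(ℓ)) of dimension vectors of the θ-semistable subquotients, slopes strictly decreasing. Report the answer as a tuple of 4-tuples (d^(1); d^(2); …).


Interval decomposition of M: I[1,2], I[1,3], I[1,4], I[2,2], I[4,4].
HN type (ℓ=5): μ^(1)=16; μ^(2)=5; μ^(3)=-13/4; μ^(4)=-6; μ^(5)=-28

((1, 1, 0, 0); (1, 1, 1, 0); (1, 1, 1, 1); (0, 1, 0, 0); (0, 0, 0, 1))


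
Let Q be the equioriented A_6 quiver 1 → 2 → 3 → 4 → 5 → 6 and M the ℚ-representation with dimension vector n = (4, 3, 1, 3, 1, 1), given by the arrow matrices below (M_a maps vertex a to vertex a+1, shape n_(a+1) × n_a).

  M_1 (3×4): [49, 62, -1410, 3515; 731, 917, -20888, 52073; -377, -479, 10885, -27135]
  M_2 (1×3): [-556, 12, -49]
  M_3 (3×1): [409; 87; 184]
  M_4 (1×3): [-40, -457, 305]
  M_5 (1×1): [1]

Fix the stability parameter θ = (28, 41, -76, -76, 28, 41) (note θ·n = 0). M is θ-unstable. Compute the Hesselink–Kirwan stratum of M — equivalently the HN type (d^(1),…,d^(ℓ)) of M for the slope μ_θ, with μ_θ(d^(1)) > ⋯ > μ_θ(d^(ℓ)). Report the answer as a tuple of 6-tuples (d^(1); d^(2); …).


Via rank(M_{q-1}∘⋯∘M_p): M ≅ I[1,1], I[1,2]^2, I[1,6], I[4,4]^2.
μ_θ-semistable layers: μ^(1)=41; μ^(2)=28; μ^(3)=-83/4; μ^(4)=-76

((0, 2, 0, 0, 0, 1); (3, 0, 0, 0, 1, 0); (1, 1, 1, 1, 0, 0); (0, 0, 0, 2, 0, 0))
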